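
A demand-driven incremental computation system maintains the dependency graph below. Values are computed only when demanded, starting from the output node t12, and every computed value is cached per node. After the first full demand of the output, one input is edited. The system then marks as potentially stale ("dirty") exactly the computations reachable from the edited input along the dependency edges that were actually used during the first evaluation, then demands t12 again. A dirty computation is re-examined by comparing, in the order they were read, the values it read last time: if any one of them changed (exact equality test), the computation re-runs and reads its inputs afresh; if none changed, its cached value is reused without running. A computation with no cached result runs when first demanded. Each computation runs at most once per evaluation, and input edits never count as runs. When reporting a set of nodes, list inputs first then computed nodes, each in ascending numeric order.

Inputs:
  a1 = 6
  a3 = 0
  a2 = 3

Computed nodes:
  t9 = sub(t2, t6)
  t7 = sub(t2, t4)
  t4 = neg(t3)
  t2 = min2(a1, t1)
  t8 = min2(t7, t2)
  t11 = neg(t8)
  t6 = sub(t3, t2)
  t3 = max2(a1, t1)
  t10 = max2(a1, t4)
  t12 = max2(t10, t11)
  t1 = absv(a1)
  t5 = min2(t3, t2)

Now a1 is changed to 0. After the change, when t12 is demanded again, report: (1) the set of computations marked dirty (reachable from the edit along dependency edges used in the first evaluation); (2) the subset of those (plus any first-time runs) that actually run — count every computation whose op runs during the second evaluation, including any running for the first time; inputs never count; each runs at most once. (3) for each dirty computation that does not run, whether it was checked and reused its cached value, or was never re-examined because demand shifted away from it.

First evaluation (everything demanded from the output):
  t1 = absv(6) = 6
  t2 = min2(6, 6) = 6
  t3 = max2(6, 6) = 6
  t4 = neg(6) = -6
  t7 = sub(6, -6) = 12
  t8 = min2(12, 6) = 6
  t10 = max2(6, -6) = 6
  t11 = neg(6) = -6
  t12 = max2(6, -6) = 6

Propagation after the edit:
  t1: runs — a1 6->0; result 0.
  t2: runs — a1 6->0; t1 6->0; result 0.
  t3: runs — a1 6->0; t1 6->0; result 0.
  t4: runs — t3 6->0; result 0.
  t7: runs — t2 6->0; t4 -6->0; result 0.
  t8: runs — t7 12->0; t2 6->0; result 0.
  t10: runs — a1 6->0; t4 -6->0; result 0.
  t11: runs — t8 6->0; result 0.
  t12: runs — t10 6->0; t11 -6->0; result 0.

Marked dirty: t1, t2, t3, t4, t7, t8, t10, t11, t12.
Computations that run: t1, t2, t3, t4, t7, t8, t10, t11, t12 — 9 in total.
Every dirty computation ran.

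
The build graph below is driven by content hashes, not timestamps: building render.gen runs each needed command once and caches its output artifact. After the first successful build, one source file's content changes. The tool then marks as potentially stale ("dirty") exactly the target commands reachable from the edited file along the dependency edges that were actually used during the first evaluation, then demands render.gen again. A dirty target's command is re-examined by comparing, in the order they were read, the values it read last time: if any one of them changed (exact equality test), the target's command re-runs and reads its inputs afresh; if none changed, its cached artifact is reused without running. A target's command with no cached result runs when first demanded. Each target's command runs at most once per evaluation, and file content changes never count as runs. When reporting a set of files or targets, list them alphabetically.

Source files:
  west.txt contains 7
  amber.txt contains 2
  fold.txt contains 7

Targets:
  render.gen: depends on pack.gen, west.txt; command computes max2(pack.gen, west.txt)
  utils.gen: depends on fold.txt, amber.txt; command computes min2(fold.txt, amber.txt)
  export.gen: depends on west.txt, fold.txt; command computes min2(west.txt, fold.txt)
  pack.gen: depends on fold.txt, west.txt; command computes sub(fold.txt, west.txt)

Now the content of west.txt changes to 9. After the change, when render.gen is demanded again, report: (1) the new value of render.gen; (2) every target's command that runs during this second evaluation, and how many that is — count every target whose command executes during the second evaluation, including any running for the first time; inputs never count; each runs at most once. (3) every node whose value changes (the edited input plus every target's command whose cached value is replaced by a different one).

Initial pass — values computed on the first demand:
  pack.gen = sub(7, 7) = 0
  render.gen = max2(0, 7) = 7

Second demand — change propagation:
  pack.gen: re-runs because west.txt 7->9; new result -2.
  render.gen: re-runs because pack.gen 0->-2; west.txt 7->9; new result 9.

render.gen now evaluates to 9.
Run set: pack.gen, render.gen (2 run).
Changed values: pack.gen, render.gen, west.txt.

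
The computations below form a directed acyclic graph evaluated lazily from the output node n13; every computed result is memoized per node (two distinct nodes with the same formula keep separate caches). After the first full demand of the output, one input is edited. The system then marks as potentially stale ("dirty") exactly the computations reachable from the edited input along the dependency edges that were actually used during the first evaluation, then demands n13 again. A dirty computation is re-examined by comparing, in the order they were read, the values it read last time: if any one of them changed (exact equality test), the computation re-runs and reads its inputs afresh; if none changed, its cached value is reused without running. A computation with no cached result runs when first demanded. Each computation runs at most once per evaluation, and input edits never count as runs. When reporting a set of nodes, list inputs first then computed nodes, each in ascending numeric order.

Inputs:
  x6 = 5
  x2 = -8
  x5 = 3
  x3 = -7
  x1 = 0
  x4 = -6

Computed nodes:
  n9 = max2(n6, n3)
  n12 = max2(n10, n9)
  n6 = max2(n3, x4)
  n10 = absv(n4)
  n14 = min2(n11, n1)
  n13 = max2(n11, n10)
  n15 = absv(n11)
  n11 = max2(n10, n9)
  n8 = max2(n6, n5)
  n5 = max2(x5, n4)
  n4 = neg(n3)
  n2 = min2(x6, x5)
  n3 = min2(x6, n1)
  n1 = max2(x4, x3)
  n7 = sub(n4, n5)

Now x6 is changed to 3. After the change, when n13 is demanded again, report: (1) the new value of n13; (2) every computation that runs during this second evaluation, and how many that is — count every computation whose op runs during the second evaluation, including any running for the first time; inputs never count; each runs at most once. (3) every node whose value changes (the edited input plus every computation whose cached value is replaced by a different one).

First demand of the output computes:
  n1 = max2(-6, -7) = -6
  n3 = min2(5, -6) = -6
  n4 = neg(-6) = 6
  n6 = max2(-6, -6) = -6
  n9 = max2(-6, -6) = -6
  n10 = absv(6) = 6
  n11 = max2(6, -6) = 6
  n13 = max2(6, 6) = 6

After the edit, cleaning proceeds:
  n3: a read changed (x6 5->3) — executes, giving -6 — identical to its old value.
  n4: dirty, but its reads are unchanged (n3 unchanged); cached 6 stands.
  n6: dirty, but its reads are unchanged (n3 unchanged, x4 unchanged); cached -6 stands.
  n9: dirty, but its reads are unchanged (n6 unchanged, n3 unchanged); cached -6 stands.
  n10: dirty, but its reads are unchanged (n4 unchanged); cached 6 stands.
  n11: dirty, but its reads are unchanged (n10 unchanged, n9 unchanged); cached 6 stands.
  n13: dirty, but its reads are unchanged (n11 unchanged, n10 unchanged); cached 6 stands.

Note the absorption at n3: it re-runs yet its value is the same, leaving the output's value untouched.

Demanding n13 again yields 6.
1 computations run: n3.
The nodes whose values change: x6.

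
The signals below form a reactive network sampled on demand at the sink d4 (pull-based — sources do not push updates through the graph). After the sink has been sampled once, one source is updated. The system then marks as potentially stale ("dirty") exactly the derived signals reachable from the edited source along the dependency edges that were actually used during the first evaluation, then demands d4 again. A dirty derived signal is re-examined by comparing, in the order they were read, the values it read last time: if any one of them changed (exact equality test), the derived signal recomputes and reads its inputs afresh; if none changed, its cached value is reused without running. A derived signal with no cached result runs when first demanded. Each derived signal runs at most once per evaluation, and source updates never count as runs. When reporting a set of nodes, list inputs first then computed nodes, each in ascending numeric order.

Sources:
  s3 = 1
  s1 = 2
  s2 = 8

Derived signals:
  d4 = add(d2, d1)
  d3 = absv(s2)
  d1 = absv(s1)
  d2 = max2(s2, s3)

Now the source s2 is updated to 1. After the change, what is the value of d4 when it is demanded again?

d4 now evaluates to 3.

Initial pass — values computed on the first demand:
  d1 = absv(2) = 2
  d2 = max2(8, 1) = 8
  d4 = add(8, 2) = 10

Second demand — change propagation:
  d2: re-runs because s2 8->1; new result 1.
  d4: re-runs because d2 8->1; new result 3.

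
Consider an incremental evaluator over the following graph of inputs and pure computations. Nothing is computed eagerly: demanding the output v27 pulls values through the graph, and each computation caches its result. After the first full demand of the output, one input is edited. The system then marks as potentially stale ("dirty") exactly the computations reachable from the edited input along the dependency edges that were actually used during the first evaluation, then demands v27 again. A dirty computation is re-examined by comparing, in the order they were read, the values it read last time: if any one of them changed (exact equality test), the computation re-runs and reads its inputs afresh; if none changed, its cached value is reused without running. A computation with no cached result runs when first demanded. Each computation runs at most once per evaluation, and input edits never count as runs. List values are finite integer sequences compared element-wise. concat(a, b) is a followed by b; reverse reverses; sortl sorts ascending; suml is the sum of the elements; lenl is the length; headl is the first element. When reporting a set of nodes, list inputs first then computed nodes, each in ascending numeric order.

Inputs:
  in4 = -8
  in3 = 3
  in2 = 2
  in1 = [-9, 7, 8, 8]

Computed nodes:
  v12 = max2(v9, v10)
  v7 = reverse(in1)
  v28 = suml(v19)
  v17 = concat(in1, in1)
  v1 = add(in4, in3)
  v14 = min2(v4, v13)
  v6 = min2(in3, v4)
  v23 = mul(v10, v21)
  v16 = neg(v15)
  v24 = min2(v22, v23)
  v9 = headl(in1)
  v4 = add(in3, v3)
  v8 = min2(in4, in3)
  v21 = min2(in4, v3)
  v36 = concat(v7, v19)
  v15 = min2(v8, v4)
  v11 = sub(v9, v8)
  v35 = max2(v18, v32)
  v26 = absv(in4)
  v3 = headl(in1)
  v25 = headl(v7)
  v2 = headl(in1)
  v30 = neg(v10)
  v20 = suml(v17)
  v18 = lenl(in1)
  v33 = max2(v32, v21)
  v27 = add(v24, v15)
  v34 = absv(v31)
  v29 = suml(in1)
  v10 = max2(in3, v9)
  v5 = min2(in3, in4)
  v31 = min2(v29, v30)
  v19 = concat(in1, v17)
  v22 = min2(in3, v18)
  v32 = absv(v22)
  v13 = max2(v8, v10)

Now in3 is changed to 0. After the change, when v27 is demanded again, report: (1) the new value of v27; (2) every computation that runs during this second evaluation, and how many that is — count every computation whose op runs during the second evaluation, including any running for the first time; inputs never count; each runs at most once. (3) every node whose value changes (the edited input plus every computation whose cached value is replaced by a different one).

v27 now evaluates to -9.
Run set: v4, v8, v10, v15, v22, v23, v24, v27 (8 run).
Changed values: in3, v4, v10, v15, v22, v23, v24, v27.

Initial pass — values computed on the first demand:
  v3 = headl([-9, 7, 8, 8]) = -9
  v4 = add(3, -9) = -6
  v8 = min2(-8, 3) = -8
  v9 = headl([-9, 7, 8, 8]) = -9
  v10 = max2(3, -9) = 3
  v15 = min2(-8, -6) = -8
  v18 = lenl([-9, 7, 8, 8]) = 4
  v21 = min2(-8, -9) = -9
  v22 = min2(3, 4) = 3
  v23 = mul(3, -9) = -27
  v24 = min2(3, -27) = -27
  v27 = add(-27, -8) = -35

Second demand — change propagation:
  v4: re-runs because in3 3->0; new result -9.
  v8: re-runs because in3 3->0; new result -8 (unchanged).
  v10: re-runs because in3 3->0; new result 0.
  v15: re-runs because v4 -6->-9; new result -9.
  v22: re-runs because in3 3->0; new result 0.
  v23: re-runs because v10 3->0; new result 0.
  v24: re-runs because v22 3->0; v23 -27->0; new result 0.
  v27: re-runs because v24 -27->0; v15 -8->-9; new result -9.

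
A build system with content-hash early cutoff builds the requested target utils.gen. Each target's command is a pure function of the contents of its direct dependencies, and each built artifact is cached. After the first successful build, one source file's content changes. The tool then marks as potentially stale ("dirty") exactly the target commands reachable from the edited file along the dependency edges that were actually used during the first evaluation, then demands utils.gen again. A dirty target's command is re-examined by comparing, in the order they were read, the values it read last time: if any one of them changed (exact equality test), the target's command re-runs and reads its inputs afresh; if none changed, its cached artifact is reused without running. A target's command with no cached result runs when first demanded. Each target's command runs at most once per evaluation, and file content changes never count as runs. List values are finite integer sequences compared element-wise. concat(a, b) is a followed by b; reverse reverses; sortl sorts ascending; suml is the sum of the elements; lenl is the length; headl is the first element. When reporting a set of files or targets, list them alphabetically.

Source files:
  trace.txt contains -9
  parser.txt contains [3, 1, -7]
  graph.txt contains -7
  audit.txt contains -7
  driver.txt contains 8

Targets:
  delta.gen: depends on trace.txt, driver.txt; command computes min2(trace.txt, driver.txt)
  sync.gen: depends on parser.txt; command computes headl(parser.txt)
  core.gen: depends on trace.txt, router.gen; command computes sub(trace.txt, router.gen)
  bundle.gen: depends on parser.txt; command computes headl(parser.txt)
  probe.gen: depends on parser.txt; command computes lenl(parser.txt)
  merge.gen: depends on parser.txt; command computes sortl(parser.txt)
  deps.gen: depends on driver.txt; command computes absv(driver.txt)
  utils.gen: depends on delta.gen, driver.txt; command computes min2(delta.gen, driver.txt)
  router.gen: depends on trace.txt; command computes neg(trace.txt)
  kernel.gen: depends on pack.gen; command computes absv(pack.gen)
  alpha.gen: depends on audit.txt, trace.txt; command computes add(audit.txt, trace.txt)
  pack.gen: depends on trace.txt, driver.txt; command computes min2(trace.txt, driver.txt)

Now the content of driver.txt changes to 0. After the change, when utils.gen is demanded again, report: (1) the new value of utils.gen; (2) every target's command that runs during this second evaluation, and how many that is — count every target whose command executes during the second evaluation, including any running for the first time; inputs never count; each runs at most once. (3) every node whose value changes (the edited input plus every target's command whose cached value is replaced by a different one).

New value of utils.gen: -9.
Target commands that run: delta.gen, utils.gen — 2 in total.
Values that change: driver.txt.

First evaluation (everything demanded from the output):
  delta.gen = min2(-9, 8) = -9
  utils.gen = min2(-9, 8) = -9

Propagation after the edit:
  delta.gen: runs — driver.txt 8->0; result -9 (same value as before).
  utils.gen: runs — driver.txt 8->0; result -9 (same value as before).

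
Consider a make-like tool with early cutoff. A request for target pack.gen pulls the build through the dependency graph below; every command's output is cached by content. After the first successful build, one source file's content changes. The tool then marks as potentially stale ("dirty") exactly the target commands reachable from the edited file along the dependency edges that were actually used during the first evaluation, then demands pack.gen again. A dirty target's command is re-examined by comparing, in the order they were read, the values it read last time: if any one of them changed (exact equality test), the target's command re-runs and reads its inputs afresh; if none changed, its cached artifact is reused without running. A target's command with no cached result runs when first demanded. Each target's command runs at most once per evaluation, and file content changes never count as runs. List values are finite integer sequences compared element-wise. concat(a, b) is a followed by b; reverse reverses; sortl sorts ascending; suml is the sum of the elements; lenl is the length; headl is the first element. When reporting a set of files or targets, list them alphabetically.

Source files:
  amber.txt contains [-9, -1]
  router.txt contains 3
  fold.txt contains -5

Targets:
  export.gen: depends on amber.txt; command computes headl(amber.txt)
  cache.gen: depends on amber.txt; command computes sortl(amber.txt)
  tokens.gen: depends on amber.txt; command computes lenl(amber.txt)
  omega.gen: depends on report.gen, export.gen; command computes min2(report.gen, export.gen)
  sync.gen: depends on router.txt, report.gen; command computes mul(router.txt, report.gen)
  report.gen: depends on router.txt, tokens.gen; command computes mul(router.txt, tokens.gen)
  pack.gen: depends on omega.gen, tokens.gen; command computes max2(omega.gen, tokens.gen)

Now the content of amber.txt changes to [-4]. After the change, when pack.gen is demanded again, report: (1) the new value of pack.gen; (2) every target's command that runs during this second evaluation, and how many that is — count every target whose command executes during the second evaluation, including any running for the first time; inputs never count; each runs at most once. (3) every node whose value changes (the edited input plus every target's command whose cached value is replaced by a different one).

Demanding pack.gen again yields 1.
5 target commands run: export.gen, omega.gen, pack.gen, report.gen, tokens.gen.
The nodes whose values change: amber.txt, export.gen, omega.gen, pack.gen, report.gen, tokens.gen.

First demand of the output computes:
  export.gen = headl([-9, -1]) = -9
  tokens.gen = lenl([-9, -1]) = 2
  report.gen = mul(3, 2) = 6
  omega.gen = min2(6, -9) = -9
  pack.gen = max2(-9, 2) = 2

After the edit, cleaning proceeds:
  export.gen: a read changed (amber.txt [-9, -1]->[-4]) — executes, giving -4.
  tokens.gen: a read changed (amber.txt [-9, -1]->[-4]) — executes, giving 1.
  report.gen: a read changed (tokens.gen 2->1) — executes, giving 3.
  omega.gen: a read changed (report.gen 6->3; export.gen -9->-4) — executes, giving -4.
  pack.gen: a read changed (omega.gen -9->-4; tokens.gen 2->1) — executes, giving 1.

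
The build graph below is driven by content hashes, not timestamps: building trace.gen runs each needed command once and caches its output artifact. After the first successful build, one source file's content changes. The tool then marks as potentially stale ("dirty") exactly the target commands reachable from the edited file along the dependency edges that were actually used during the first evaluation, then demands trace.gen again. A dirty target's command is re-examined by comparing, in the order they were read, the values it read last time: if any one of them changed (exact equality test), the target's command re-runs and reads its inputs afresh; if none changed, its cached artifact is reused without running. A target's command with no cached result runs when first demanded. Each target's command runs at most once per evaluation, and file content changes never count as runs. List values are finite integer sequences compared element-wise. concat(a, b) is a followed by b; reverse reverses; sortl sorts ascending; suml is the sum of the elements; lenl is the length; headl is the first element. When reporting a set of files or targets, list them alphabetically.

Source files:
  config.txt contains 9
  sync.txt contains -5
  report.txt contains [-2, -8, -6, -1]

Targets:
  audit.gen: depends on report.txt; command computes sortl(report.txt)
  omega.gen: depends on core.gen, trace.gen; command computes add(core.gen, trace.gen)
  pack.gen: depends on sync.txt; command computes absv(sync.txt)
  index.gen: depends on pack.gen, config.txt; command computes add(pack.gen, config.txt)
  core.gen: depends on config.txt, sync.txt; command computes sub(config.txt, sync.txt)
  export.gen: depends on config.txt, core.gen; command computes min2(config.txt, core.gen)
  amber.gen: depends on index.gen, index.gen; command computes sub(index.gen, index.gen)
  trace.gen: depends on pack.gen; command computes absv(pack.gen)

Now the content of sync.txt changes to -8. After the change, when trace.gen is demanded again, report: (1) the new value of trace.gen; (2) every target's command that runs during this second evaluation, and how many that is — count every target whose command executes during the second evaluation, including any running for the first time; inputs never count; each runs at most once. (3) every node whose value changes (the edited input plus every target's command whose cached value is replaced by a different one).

Initial pass — values computed on the first demand:
  pack.gen = absv(-5) = 5
  trace.gen = absv(5) = 5

Second demand — change propagation:
  pack.gen: re-runs because sync.txt -5->-8; new result 8.
  trace.gen: re-runs because pack.gen 5->8; new result 8.

trace.gen now evaluates to 8.
Run set: pack.gen, trace.gen (2 run).
Changed values: pack.gen, sync.txt, trace.gen.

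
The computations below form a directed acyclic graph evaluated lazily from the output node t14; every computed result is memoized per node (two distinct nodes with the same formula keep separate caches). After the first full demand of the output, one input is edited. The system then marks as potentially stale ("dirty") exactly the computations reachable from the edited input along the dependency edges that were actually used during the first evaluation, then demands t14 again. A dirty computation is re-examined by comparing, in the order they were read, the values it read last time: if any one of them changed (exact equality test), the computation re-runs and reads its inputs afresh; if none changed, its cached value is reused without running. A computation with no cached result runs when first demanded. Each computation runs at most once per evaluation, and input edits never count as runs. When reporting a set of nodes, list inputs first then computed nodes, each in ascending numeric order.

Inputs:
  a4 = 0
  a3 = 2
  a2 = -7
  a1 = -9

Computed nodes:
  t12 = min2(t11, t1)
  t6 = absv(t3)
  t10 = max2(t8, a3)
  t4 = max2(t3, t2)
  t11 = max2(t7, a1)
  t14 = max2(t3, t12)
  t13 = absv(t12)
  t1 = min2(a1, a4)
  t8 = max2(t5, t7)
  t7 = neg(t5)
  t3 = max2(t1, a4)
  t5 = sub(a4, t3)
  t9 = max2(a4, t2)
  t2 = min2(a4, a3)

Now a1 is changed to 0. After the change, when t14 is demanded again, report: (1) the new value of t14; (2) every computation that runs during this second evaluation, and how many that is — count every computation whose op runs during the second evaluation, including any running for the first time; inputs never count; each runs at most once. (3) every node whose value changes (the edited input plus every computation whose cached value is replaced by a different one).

Demanding t14 again yields 0.
5 computations run: t1, t3, t11, t12, t14.
The nodes whose values change: a1, t1, t12.
Note where the cutoff bites: t5 is checked, finds nothing changed, and keeps its cache.

First demand of the output computes:
  t1 = min2(-9, 0) = -9
  t3 = max2(-9, 0) = 0
  t5 = sub(0, 0) = 0
  t7 = neg(0) = 0
  t11 = max2(0, -9) = 0
  t12 = min2(0, -9) = -9
  t14 = max2(0, -9) = 0

After the edit, cleaning proceeds:
  t1: a read changed (a1 -9->0) — executes, giving 0.
  t3: a read changed (t1 -9->0) — executes, giving 0 — identical to its old value.
  t5: dirty, but its reads are unchanged (a4 unchanged, t3 unchanged); cached 0 stands.
  t7: dirty, but its reads are unchanged (t5 unchanged); cached 0 stands.
  t11: a read changed (a1 -9->0) — executes, giving 0 — identical to its old value.
  t12: a read changed (t1 -9->0) — executes, giving 0.
  t14: a read changed (t12 -9->0) — executes, giving 0 — identical to its old value.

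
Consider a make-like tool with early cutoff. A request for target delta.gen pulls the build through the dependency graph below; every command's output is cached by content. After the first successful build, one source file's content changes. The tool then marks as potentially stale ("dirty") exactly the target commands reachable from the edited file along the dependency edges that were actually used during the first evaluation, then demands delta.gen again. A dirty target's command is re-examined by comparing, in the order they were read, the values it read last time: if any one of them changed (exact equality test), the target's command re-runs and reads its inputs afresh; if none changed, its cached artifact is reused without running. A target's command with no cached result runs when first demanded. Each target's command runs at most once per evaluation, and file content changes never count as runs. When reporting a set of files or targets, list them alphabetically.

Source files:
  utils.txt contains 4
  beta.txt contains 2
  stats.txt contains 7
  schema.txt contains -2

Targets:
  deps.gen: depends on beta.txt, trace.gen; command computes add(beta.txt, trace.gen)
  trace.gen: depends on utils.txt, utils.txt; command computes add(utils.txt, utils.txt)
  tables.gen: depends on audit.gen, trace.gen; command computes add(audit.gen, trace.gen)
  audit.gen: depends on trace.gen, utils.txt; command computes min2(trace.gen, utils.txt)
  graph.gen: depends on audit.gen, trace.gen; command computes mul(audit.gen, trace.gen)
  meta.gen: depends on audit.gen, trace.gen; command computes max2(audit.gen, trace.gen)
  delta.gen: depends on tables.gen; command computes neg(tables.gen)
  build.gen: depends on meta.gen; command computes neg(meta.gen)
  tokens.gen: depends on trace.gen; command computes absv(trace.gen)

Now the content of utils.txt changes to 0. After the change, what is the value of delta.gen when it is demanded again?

First demand of the output computes:
  trace.gen = add(4, 4) = 8
  audit.gen = min2(8, 4) = 4
  tables.gen = add(4, 8) = 12
  delta.gen = neg(12) = -12

After the edit, cleaning proceeds:
  trace.gen: a read changed (utils.txt 4->0; utils.txt 4->0) — executes, giving 0.
  audit.gen: a read changed (trace.gen 8->0; utils.txt 4->0) — executes, giving 0.
  tables.gen: a read changed (audit.gen 4->0; trace.gen 8->0) — executes, giving 0.
  delta.gen: a read changed (tables.gen 12->0) — executes, giving 0.

Demanding delta.gen again yields 0.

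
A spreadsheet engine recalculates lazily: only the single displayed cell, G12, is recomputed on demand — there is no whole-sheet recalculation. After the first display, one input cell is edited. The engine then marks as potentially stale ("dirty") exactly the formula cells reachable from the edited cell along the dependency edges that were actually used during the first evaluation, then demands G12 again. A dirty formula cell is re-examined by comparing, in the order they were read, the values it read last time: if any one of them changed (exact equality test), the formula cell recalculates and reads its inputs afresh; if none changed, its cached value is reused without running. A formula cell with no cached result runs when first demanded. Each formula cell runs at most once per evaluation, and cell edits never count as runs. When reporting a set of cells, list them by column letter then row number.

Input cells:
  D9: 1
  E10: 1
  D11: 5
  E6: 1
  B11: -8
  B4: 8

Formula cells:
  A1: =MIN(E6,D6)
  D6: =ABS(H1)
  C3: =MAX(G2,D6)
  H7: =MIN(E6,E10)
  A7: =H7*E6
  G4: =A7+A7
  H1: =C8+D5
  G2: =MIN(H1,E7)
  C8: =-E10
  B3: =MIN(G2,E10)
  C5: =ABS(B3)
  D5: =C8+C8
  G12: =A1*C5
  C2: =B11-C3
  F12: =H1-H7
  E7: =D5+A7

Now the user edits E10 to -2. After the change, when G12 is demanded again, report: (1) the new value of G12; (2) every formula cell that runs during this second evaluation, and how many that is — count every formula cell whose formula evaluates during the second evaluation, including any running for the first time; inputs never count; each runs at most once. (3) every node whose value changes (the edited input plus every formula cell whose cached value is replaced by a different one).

First evaluation (everything demanded from the output):
  C8 = -(1) = -1
  D5 = -1 + -1 = -2
  H1 = -1 + -2 = -3
  D6 = ABS(-3) = 3
  A1 = MIN(1, 3) = 1
  H7 = MIN(1, 1) = 1
  A7 = 1 * 1 = 1
  E7 = -2 + 1 = -1
  G2 = MIN(-3, -1) = -3
  B3 = MIN(-3, 1) = -3
  C5 = ABS(-3) = 3
  G12 = 1 * 3 = 3

Propagation after the edit:
  C8: runs — E10 1->-2; result 2.
  D5: runs — C8 -1->2; C8 -1->2; result 4.
  H1: runs — C8 -1->2; D5 -2->4; result 6.
  D6: runs — H1 -3->6; result 6.
  A1: runs — D6 3->6; result 1 (same value as before).
  H7: runs — E10 1->-2; result -2.
  A7: runs — H7 1->-2; result -2.
  E7: runs — D5 -2->4; A7 1->-2; result 2.
  G2: runs — H1 -3->6; E7 -1->2; result 2.
  B3: runs — G2 -3->2; E10 1->-2; result -2.
  C5: runs — B3 -3->-2; result 2.
  G12: runs — C5 3->2; result 2.

New value of G12: 2.
Formula cells that run: A1, A7, B3, C5, C8, D5, D6, E7, G2, G12, H1, H7 — 12 in total.
Values that change: A7, B3, C5, C8, D5, D6, E7, E10, G2, G12, H1, H7.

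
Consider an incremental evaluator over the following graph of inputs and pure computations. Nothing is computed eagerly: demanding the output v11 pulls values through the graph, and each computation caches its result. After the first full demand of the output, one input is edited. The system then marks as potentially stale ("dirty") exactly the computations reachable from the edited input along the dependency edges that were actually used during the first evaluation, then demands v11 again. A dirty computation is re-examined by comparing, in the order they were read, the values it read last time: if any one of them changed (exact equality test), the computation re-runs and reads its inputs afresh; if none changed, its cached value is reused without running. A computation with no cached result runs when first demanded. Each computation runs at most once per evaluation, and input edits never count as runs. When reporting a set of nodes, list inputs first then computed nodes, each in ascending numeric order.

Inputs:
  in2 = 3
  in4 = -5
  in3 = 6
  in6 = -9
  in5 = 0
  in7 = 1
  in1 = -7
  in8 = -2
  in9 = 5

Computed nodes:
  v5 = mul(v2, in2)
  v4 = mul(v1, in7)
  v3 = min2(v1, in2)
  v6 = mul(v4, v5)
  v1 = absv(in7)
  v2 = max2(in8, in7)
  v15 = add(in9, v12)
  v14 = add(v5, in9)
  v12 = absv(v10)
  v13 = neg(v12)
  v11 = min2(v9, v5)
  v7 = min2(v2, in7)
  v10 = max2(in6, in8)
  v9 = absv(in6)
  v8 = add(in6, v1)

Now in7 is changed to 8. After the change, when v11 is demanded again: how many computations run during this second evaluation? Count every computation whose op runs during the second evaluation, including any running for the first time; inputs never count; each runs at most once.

Initial pass — values computed on the first demand:
  v2 = max2(-2, 1) = 1
  v5 = mul(1, 3) = 3
  v9 = absv(-9) = 9
  v11 = min2(9, 3) = 3

Second demand — change propagation:
  v2: re-runs because in7 1->8; new result 8.
  v5: re-runs because v2 1->8; new result 24.
  v11: re-runs because v5 3->24; new result 9.

Run set: v2, v5, v11 (3 run).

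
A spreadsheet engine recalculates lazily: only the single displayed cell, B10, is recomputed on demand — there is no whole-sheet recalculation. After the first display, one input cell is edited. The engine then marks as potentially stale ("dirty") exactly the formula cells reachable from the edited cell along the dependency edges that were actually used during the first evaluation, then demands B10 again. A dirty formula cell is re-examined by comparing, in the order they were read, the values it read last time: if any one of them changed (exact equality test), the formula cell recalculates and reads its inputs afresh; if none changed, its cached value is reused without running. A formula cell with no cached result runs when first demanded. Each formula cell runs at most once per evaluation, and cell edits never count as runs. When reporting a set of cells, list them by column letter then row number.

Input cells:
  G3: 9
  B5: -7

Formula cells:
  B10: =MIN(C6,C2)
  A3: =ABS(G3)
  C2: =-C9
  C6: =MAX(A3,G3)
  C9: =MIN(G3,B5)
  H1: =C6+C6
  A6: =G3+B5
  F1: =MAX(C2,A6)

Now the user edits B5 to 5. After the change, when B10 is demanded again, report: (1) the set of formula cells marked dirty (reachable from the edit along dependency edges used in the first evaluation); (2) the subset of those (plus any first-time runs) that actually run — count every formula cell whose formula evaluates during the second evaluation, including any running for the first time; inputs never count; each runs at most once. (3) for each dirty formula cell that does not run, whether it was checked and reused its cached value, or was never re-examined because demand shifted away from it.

First evaluation (everything demanded from the output):
  A3 = ABS(9) = 9
  C6 = MAX(9, 9) = 9
  C9 = MIN(9, -7) = -7
  C2 = -(-7) = 7
  B10 = MIN(9, 7) = 7

Propagation after the edit:
  C9: runs — B5 -7->5; result 5.
  C2: runs — C9 -7->5; result -5.
  B10: runs — C2 7->-5; result -5.

Marked dirty: B10, C2, C9.
Formula cells that run: B10, C2, C9 — 3 in total.
Every dirty formula cell ran.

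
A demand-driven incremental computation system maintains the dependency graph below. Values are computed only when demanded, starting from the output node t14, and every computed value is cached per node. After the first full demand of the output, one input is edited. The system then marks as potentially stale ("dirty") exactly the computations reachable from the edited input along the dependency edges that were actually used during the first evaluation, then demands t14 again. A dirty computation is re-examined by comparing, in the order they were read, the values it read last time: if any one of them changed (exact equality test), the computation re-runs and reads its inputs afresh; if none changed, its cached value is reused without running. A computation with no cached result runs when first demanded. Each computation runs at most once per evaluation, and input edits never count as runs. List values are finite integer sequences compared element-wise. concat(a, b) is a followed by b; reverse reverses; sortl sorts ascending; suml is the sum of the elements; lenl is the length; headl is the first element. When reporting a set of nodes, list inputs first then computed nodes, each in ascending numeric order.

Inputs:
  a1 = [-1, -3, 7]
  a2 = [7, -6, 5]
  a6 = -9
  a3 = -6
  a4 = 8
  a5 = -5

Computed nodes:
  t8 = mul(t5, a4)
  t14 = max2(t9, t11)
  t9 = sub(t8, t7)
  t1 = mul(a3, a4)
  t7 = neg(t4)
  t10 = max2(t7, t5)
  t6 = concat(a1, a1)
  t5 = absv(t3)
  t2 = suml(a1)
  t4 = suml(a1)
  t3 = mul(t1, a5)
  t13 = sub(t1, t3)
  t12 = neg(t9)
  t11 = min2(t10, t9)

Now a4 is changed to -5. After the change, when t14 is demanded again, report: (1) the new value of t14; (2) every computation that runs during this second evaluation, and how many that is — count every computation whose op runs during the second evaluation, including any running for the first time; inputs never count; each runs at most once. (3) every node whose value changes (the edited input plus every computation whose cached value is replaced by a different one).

New value of t14: -747.
Computations that run: t1, t3, t5, t8, t9, t10, t11, t14 — 8 in total.
Values that change: a4, t1, t3, t5, t8, t9, t10, t11, t14.

First evaluation (everything demanded from the output):
  t1 = mul(-6, 8) = -48
  t3 = mul(-48, -5) = 240
  t4 = suml([-1, -3, 7]) = 3
  t5 = absv(240) = 240
  t7 = neg(3) = -3
  t8 = mul(240, 8) = 1920
  t9 = sub(1920, -3) = 1923
  t10 = max2(-3, 240) = 240
  t11 = min2(240, 1923) = 240
  t14 = max2(1923, 240) = 1923

Propagation after the edit:
  t1: runs — a4 8->-5; result 30.
  t3: runs — t1 -48->30; result -150.
  t5: runs — t3 240->-150; result 150.
  t8: runs — t5 240->150; a4 8->-5; result -750.
  t9: runs — t8 1920->-750; result -747.
  t10: runs — t5 240->150; result 150.
  t11: runs — t10 240->150; t9 1923->-747; result -747.
  t14: runs — t9 1923->-747; t11 240->-747; result -747.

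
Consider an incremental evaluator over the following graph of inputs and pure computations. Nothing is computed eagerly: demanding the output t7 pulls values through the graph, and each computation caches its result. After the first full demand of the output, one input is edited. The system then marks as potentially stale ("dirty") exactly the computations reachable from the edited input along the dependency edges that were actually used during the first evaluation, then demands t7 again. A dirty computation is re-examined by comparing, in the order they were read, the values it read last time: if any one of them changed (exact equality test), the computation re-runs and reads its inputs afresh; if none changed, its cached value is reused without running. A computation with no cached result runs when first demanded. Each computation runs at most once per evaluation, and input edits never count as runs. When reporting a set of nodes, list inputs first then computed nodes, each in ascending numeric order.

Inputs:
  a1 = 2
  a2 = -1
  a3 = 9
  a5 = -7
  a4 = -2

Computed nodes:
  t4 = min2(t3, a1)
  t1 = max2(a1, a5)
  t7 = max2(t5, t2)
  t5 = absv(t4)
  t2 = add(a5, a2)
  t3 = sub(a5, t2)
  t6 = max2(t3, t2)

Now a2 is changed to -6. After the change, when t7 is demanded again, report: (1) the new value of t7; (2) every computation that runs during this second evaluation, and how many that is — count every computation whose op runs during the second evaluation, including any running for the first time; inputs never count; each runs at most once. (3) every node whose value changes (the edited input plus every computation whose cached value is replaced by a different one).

t7 now evaluates to 2.
Run set: t2, t3, t4, t5, t7 (5 run).
Changed values: a2, t2, t3, t4, t5, t7.

Initial pass — values computed on the first demand:
  t2 = add(-7, -1) = -8
  t3 = sub(-7, -8) = 1
  t4 = min2(1, 2) = 1
  t5 = absv(1) = 1
  t7 = max2(1, -8) = 1

Second demand — change propagation:
  t2: re-runs because a2 -1->-6; new result -13.
  t3: re-runs because t2 -8->-13; new result 6.
  t4: re-runs because t3 1->6; new result 2.
  t5: re-runs because t4 1->2; new result 2.
  t7: re-runs because t5 1->2; t2 -8->-13; new result 2.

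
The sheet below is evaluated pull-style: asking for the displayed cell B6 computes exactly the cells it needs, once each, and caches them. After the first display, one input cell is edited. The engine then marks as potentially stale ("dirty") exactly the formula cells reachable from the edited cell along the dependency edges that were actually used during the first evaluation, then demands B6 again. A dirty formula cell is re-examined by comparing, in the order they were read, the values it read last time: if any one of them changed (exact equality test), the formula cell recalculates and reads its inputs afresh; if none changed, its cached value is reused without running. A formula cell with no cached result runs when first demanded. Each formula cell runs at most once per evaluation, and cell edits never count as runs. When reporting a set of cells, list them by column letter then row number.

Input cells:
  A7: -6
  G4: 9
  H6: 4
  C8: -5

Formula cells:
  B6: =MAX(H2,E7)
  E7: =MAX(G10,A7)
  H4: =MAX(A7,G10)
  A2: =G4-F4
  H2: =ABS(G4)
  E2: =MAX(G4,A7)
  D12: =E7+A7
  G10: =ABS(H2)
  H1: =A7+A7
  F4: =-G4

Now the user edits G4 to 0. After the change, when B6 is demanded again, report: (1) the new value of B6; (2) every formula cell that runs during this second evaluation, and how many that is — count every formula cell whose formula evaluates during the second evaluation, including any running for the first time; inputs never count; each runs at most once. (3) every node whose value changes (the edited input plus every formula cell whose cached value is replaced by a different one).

Demanding B6 again yields 0.
4 formula cells run: B6, E7, G10, H2.
The nodes whose values change: B6, E7, G4, G10, H2.

First demand of the output computes:
  H2 = ABS(9) = 9
  G10 = ABS(9) = 9
  E7 = MAX(9, -6) = 9
  B6 = MAX(9, 9) = 9

After the edit, cleaning proceeds:
  H2: a read changed (G4 9->0) — executes, giving 0.
  G10: a read changed (H2 9->0) — executes, giving 0.
  E7: a read changed (G10 9->0) — executes, giving 0.
  B6: a read changed (H2 9->0; E7 9->0) — executes, giving 0.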